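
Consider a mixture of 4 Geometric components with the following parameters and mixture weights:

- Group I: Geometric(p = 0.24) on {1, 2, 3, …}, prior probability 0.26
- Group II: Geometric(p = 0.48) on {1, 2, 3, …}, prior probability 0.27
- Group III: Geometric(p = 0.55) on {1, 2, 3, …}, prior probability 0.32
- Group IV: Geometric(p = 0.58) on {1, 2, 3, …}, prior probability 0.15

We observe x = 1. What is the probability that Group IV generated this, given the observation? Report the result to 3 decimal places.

By Bayes' theorem, P(k | x) = w_k f_k(x) / Σ_j w_j f_j(x).
Component likelihoods at x = 1:
  L_I = 0.24·(1−0.24)^0 = 0.24·1 = 0.24
  L_II = 0.48·(1−0.48)^0 = 0.48·1 = 0.48
  L_III = 0.55·(1−0.55)^0 = 0.55·1 = 0.55
  L_IV = 0.58·(1−0.58)^0 = 0.58·1 = 0.58
Unnormalised posteriors:
  w_I·L_I = 0.26 × 0.24 = 0.0624
  w_II·L_II = 0.27 × 0.48 = 0.1296
  w_III·L_III = 0.32 × 0.55 = 0.176
  w_IV·L_IV = 0.15 × 0.58 = 0.087
Marginal: 0.0624 + 0.1296 + 0.176 + 0.087 = 0.455
P(Group IV | 1) = 0.087 / 0.455 ≈ 0.191

0.191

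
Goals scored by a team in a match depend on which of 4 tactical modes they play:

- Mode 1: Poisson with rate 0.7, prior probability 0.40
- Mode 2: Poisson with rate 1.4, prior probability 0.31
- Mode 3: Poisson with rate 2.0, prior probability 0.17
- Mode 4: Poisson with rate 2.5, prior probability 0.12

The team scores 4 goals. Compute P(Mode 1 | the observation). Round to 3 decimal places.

Apply Bayes' rule: the posterior for each component is proportional to its prior times its likelihood at x.
Poisson probabilities:
  f_1 = 0.00496792
  f_2 = 0.039472
  f_3 = 0.0902235
  f_4 = 0.133602
Weight by the priors:
  π_1·f_1 = 0.40 × 0.00496792 = 0.00198717
  π_2·f_2 = 0.31 × 0.039472 = 0.0122363
  π_3·f_3 = 0.17 × 0.0902235 = 0.015338
  π_4·f_4 = 0.12 × 0.133602 = 0.0160322
Evidence: 0.00198717 + 0.0122363 + 0.015338 + 0.0160322 = 0.0455937
P(Mode 1 | 4 goals) ≈ 0.044

0.044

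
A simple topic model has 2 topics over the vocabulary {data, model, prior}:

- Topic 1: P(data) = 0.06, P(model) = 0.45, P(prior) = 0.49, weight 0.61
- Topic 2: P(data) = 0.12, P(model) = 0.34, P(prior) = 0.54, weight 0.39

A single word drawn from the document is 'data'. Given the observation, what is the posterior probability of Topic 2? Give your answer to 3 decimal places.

0.561

By Bayes' theorem, P(k | x) = π_k f_k(x) / Σ_j π_j f_j(x).
Evaluate each component's likelihood at the observed value:
  L_1 = P(data | comp) = 0.06
  L_2 = P(data | comp) = 0.12
Weight by the priors:
  π_1·L_1 = 0.61 × 0.06 = 0.0366
  π_2·L_2 = 0.39 × 0.12 = 0.0468
Evidence: 0.0366 + 0.0468 = 0.0834
P(Topic 2 | 'data') = 0.0468 / 0.0834 ≈ 0.561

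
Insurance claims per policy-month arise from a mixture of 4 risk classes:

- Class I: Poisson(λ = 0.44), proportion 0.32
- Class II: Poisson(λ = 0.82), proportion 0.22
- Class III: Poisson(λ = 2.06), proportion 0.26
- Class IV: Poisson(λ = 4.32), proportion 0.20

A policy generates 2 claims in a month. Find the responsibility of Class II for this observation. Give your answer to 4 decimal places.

0.2206

The responsibility of component k is π_k f_k(x) divided by Σ_j π_j f_j(x).
Evaluate each component's likelihood at the observed value:
  L_I = 0.0623427
  L_II = 0.148073
  L_III = 0.270432
  L_IV = 0.124104
Weight by the priors:
  π_I·L_I = 0.32 × 0.0623427 = 0.0199497
  π_II·L_II = 0.22 × 0.148073 = 0.0325761
  π_III·L_III = 0.26 × 0.270432 = 0.0703123
  π_IV·L_IV = 0.20 × 0.124104 = 0.0248208
Evidence: 0.0199497 + 0.0325761 + 0.0703123 + 0.0248208 = 0.147659
So the posterior for Class II is 0.0325761 / 0.147659 ≈ 0.2206.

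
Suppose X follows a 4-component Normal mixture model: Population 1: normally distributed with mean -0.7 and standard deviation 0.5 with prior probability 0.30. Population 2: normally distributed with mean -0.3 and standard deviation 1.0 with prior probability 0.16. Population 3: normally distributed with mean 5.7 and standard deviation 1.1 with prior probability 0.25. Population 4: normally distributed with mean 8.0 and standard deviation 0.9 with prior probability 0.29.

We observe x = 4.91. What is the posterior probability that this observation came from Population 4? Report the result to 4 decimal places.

By Bayes' theorem, P(k | x) = w_k f_k(x) / Σ_j w_j f_j(x).
Evaluate each component's likelihood at the observed value:
  f_1 = (1/(0.5·√(2π)))·exp(−(4.91−-0.7)²/(2·0.5²)) = 0.797885·exp(-62.94420) = 3.67808e-28
  f_2 = (1/(1.0·√(2π)))·exp(−(4.91−-0.3)²/(2·1.0²)) = 0.398942·exp(-13.57205) = 5.08913e-07
  f_3 = (1/(1.1·√(2π)))·exp(−(4.91−5.7)²/(2·1.1²)) = 0.362675·exp(-0.25789) = 0.280231
  f_4 = (1/(0.9·√(2π)))·exp(−(4.91−8.0)²/(2·0.9²)) = 0.443269·exp(-5.89389) = 0.00122176
Weight by the priors:
  w_1·f_1 = 0.30 × 3.67808e-28 = 1.10342e-28
  w_2·f_2 = 0.16 × 5.08913e-07 = 8.14261e-08
  w_3·f_3 = 0.25 × 0.280231 = 0.0700577
  w_4·f_4 = 0.29 × 0.00122176 = 0.000354309
Marginal: 1.10342e-28 + 8.14261e-08 + 0.0700577 + 0.000354309 = 0.0704121
P(Population 4 | 4.91) = 0.000354309 / 0.0704121 ≈ 0.0050

0.0050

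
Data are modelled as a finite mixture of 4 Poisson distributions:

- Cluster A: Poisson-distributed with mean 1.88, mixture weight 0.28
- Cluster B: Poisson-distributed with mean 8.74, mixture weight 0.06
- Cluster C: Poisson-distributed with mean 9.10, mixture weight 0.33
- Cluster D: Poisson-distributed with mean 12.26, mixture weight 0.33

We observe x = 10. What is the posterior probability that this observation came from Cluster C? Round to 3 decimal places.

P(component k | x) = π_k·f_k(x) / marginal(x), where marginal(x) = Σ_j π_j·f_j(x).
Poisson probabilities:
  f_A = 2.31922e-05
  f_B = 0.114714
  f_C = 0.119832
  f_D = 0.100159
Prior × likelihood for each component:
  π_A·f_A = 0.28 × 2.31922e-05 = 6.49381e-06
  π_B·f_B = 0.06 × 0.114714 = 0.00688286
  π_C·f_C = 0.33 × 0.119832 = 0.0395444
  π_D·f_D = 0.33 × 0.100159 = 0.0330526
Evidence: 6.49381e-06 + 0.00688286 + 0.0395444 + 0.0330526 = 0.0794863
So the posterior for Cluster C is 0.0395444 / 0.0794863 ≈ 0.497.

0.497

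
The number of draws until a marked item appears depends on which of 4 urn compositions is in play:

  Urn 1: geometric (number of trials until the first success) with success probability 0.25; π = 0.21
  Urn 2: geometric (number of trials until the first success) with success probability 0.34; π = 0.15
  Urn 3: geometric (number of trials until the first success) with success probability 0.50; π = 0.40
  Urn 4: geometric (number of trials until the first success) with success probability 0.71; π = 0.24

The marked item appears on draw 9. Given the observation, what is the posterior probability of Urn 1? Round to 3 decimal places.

0.667

The responsibility of component k is π_k f_k(x) divided by Σ_j π_j f_j(x).
Geometric probabilities:
  p_1 = 0.0250282
  p_2 = 0.0122414
  p_3 = 0.00195312
  p_4 = 3.55175e-05
Unnormalised posteriors:
  π_1·p_1 = 0.21 × 0.0250282 = 0.00525593
  π_2·p_2 = 0.15 × 0.0122414 = 0.00183621
  π_3·p_3 = 0.40 × 0.00195312 = 0.00078125
  π_4·p_4 = 0.24 × 3.55175e-05 = 8.5242e-06
Sum: 0.00525593 + 0.00183621 + 0.00078125 + 8.5242e-06 = 0.00788191
Responsibility of Urn 1: 0.00525593 / 0.00788191 ≈ 0.667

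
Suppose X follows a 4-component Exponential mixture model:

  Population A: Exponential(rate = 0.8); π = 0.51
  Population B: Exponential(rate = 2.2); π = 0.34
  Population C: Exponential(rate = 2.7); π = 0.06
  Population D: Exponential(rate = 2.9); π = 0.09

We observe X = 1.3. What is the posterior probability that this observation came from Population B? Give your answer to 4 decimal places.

0.2165

By Bayes' theorem, P(k | x) = π_k f_k(x) / Σ_j π_j f_j(x).
Component likelihoods at x = 1.3:
  f_A = 0.8·e^(−0.8·1.3) = 0.8·e^(−1.0400) = 0.282764
  f_B = 2.2·e^(−2.2·1.3) = 2.2·e^(−2.8600) = 0.125991
  f_C = 2.7·e^(−2.7·1.3) = 2.7·e^(−3.5100) = 0.0807217
  f_D = 2.9·e^(−2.9·1.3) = 2.9·e^(−3.7700) = 0.066851
Prior × likelihood for each component:
  π_A·f_A = 0.51 × 0.282764 = 0.14421
  π_B·f_B = 0.34 × 0.125991 = 0.042837
  π_C·f_C = 0.06 × 0.0807217 = 0.0048433
  π_D·f_D = 0.09 × 0.066851 = 0.00601659
Normaliser: 0.14421 + 0.042837 + 0.0048433 + 0.00601659 = 0.197906
Responsibility of Population B: 0.042837 / 0.197906 ≈ 0.2165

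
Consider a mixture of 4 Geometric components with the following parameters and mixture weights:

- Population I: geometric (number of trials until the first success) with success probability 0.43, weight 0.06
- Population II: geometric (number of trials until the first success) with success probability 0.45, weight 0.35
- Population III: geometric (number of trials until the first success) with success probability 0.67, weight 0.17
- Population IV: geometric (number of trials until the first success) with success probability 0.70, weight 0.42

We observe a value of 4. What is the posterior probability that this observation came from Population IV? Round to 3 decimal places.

P(component k | x) = w_k·f_k(x) / marginal(x), where marginal(x) = Σ_j w_j·f_j(x).
Component likelihoods at x = 4:
  p_I = 0.43·(1−0.43)^3 = 0.43·0.185193 = 0.079633
  p_II = 0.45·(1−0.45)^3 = 0.45·0.166375 = 0.0748688
  p_III = 0.67·(1−0.67)^3 = 0.67·0.035937 = 0.0240778
  p_IV = 0.70·(1−0.70)^3 = 0.70·0.027 = 0.0189
Multiply by the mixture weights:
  w_I·p_I = 0.06 × 0.079633 = 0.00477798
  w_II·p_II = 0.35 × 0.0748688 = 0.0262041
  w_III·p_III = 0.17 × 0.0240778 = 0.00409322
  w_IV·p_IV = 0.42 × 0.0189 = 0.007938
Denominator: 0.00477798 + 0.0262041 + 0.00409322 + 0.007938 = 0.0430133
Responsibility of Population IV: 0.007938 / 0.0430133 ≈ 0.185

0.185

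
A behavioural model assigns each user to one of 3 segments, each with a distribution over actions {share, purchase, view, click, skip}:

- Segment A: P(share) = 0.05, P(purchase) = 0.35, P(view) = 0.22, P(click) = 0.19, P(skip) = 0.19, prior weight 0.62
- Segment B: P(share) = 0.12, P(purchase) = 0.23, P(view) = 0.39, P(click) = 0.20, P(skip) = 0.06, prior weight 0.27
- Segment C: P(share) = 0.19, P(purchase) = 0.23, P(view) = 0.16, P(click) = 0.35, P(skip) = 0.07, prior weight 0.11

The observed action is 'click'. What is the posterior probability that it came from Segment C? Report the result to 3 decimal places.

By Bayes' theorem, P(k | x) = π_k f_k(x) / Σ_j π_j f_j(x).
Categorical probabilities:
  p_A = P(click | comp) = 0.19
  p_B = P(click | comp) = 0.20
  p_C = P(click | comp) = 0.35
Weight by the priors:
  π_A·p_A = 0.62 × 0.19 = 0.1178
  π_B·p_B = 0.27 × 0.2 = 0.054
  π_C·p_C = 0.11 × 0.35 = 0.0385
Sum: 0.1178 + 0.054 + 0.0385 = 0.2103
P(Segment C | 'click') ≈ 0.183

0.183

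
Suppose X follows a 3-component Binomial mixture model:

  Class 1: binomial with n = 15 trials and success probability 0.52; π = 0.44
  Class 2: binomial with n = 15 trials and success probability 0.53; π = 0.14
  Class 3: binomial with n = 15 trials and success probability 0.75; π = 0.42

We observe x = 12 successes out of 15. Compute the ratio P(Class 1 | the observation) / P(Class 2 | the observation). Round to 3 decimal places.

Since P(k|x) ∝ π_k f_k(x), the posterior odds are π_i f_i(x) / (π_j f_j(x)).
Binomial probabilities:
  f_1 = 0.0196687
  f_2 = 0.0232068
  f_3 = 0.225199
Posterior odds = (π_1·f_1) / (π_2·f_2) = (0.44·0.0196687) / (0.14·0.0232068) = 0.00865422 / 0.00324895 ≈ 2.664

2.664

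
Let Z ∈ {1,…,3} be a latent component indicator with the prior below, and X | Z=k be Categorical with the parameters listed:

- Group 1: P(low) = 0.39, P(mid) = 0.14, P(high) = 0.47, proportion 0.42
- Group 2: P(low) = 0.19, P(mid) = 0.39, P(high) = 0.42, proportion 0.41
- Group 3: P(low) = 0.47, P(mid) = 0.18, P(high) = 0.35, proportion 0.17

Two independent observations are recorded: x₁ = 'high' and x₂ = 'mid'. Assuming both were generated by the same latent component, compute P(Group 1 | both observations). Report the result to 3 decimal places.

0.262

Apply Bayes' rule: the posterior for each component is proportional to its prior times its likelihood at x.
Since both observations come from the same component, the likelihood for component k is f_k(x₁)·f_k(x₂).
  f_1 = [0.47] × [0.14] = 0.0658
  f_2 = [0.42] × [0.39] = 0.1638
  f_3 = [0.35] × [0.18] = 0.063
Unnormalised posteriors:
  P(Z=1)·f_1 = 0.42 × 0.0658 = 0.027636
  P(Z=2)·f_2 = 0.41 × 0.1638 = 0.067158
  P(Z=3)·f_3 = 0.17 × 0.063 = 0.01071
Denominator: 0.027636 + 0.067158 + 0.01071 = 0.105504
Responsibility of Group 1: 0.027636 / 0.105504 ≈ 0.262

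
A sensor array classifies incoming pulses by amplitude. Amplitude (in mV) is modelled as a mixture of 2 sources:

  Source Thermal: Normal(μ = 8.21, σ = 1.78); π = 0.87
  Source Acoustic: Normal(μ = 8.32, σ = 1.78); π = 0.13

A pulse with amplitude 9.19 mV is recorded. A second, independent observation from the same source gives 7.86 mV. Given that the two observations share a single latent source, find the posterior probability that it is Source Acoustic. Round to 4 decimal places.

By Bayes' theorem, P(k | x) = π_k f_k(x) / Σ_j π_j f_j(x).
Since both observations come from the same component, the likelihood for component k is f_k(x₁)·f_k(x₂).
  f_Thermal = [0.192606] × [0.219834] = 0.0423412
  f_Acoustic = [0.198891] × [0.216764] = 0.0431125
Weight by the priors:
  π_Thermal·f_Thermal = 0.87 × 0.0423412 = 0.0368369
  π_Acoustic·f_Acoustic = 0.13 × 0.0431125 = 0.00560463
Normaliser: 0.0368369 + 0.00560463 = 0.0424415
Responsibility of Source Acoustic: 0.00560463 / 0.0424415 ≈ 0.1321

0.1321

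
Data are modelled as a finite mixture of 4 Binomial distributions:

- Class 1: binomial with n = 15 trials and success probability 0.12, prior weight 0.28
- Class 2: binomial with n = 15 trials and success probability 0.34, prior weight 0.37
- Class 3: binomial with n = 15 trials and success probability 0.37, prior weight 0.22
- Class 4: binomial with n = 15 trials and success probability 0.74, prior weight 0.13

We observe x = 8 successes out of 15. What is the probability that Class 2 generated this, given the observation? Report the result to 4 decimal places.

P(component k | x) = π_k·f_k(x) / marginal(x), where marginal(x) = Σ_j π_j·f_j(x).
Evaluate each component's likelihood at the observed value:
  p_1 = 0.000113078
  p_2 = 0.0626884
  p_3 = 0.089032
  p_4 = 0.0464746
Unnormalised posteriors:
  π_1·p_1 = 0.28 × 0.000113078 = 3.16618e-05
  π_2·p_2 = 0.37 × 0.0626884 = 0.0231947
  π_3·p_3 = 0.22 × 0.089032 = 0.019587
  π_4·p_4 = 0.13 × 0.0464746 = 0.0060417
Denominator: 3.16618e-05 + 0.0231947 + 0.019587 + 0.0060417 = 0.0488551
So the posterior for Class 2 is 0.0231947 / 0.0488551 ≈ 0.4748.

0.4748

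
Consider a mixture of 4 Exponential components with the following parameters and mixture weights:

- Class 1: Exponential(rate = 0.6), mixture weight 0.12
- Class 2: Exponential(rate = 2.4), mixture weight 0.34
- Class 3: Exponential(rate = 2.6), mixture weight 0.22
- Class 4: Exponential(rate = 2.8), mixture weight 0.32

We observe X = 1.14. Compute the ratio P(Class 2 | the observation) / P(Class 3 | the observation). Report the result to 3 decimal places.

Posterior odds = (π_i f_i(x)) / (π_j f_j(x)); the normalising sum cancels.
Exponential densities:
  p_1 = 0.6·e^(−0.6·1.14) = 0.6·e^(−0.6840) = 0.302757
  p_2 = 2.4·e^(−2.4·1.14) = 2.4·e^(−2.7360) = 0.15559
  p_3 = 2.6·e^(−2.6·1.14) = 2.6·e^(−2.9640) = 0.134191
  p_4 = 2.8·e^(−2.8·1.14) = 2.8·e^(−3.1920) = 0.115051
Odds = (0.34/0.22) × (0.15559/0.134191) = 1.54545 × 1.15946 ≈ 1.792

1.792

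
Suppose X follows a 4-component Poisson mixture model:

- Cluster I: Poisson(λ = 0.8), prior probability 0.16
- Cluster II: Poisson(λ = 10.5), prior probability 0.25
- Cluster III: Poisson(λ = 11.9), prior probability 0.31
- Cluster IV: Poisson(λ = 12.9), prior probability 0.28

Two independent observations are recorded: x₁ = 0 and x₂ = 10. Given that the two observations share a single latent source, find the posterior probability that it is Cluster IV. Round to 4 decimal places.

Apply Bayes' rule: the posterior for each component is proportional to its prior times its likelihood at x.
Since both observations come from the same component, the likelihood for component k is f_k(x₁)·f_k(x₂).
  p_I = [0.449329] × [1.32954e-08] = 5.97401e-09
  p_II = [2.75364e-05] × [0.123606] = 3.40366e-06
  p_III = [6.7904e-06] × [0.106562] = 7.23599e-07
  p_IV = [2.49805e-06] × [0.0878487] = 2.1945e-07
Prior × likelihood for each component:
  w_I·p_I = 0.16 × 5.97401e-09 = 9.55841e-10
  w_II·p_II = 0.25 × 3.40366e-06 = 8.50914e-07
  w_III·p_III = 0.31 × 7.23599e-07 = 2.24316e-07
  w_IV·p_IV = 0.28 × 2.1945e-07 = 6.14461e-08
Marginal: 9.55841e-10 + 8.50914e-07 + 2.24316e-07 + 6.14461e-08 = 1.13763e-06
Responsibility of Cluster IV: 6.14461e-08 / 1.13763e-06 ≈ 0.0540

0.0540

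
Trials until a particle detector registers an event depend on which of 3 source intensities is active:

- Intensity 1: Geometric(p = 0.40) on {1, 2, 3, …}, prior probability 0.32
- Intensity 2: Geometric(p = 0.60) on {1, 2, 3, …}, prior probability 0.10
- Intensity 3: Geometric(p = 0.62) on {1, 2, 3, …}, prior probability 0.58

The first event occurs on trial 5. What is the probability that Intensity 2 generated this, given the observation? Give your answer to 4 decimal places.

0.0599

Posterior ∝ prior × likelihood, so P(k | x) ∝ π_k f_k(x); normalise over all components.
Component likelihoods at x = 5:
  L_1 = 0.40·(1−0.40)^4 = 0.40·0.1296 = 0.05184
  L_2 = 0.60·(1−0.60)^4 = 0.60·0.0256 = 0.01536
  L_3 = 0.62·(1−0.62)^4 = 0.62·0.0208514 = 0.0129278
Weight by the priors:
  π_1·L_1 = 0.32 × 0.05184 = 0.0165888
  π_2·L_2 = 0.10 × 0.01536 = 0.001536
  π_3·L_3 = 0.58 × 0.0129278 = 0.00749815
Marginal: 0.0165888 + 0.001536 + 0.00749815 = 0.0256229
Responsibility of Intensity 2: 0.001536 / 0.0256229 ≈ 0.0599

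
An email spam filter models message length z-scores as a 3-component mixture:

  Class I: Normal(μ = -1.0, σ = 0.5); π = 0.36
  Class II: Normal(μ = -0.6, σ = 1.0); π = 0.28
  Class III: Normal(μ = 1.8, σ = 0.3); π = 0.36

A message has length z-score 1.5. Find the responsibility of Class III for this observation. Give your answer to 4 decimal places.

0.9593

Apply Bayes' rule: the posterior for each component is proportional to its prior times its likelihood at x.
Evaluate each component's likelihood at the observed value:
  L_I = (1/(0.5·√(2π)))·exp(−(1.5−-1.0)²/(2·0.5²)) = 0.797885·exp(-12.50000) = 2.97344e-06
  L_II = (1/(1.0·√(2π)))·exp(−(1.5−-0.6)²/(2·1.0²)) = 0.398942·exp(-2.20500) = 0.0439836
  L_III = (1/(0.3·√(2π)))·exp(−(1.5−1.8)²/(2·0.3²)) = 1.329808·exp(-0.50000) = 0.806569
Prior × likelihood for each component:
  w_I·L_I = 0.36 × 2.97344e-06 = 1.07044e-06
  w_II·L_II = 0.28 × 0.0439836 = 0.0123154
  w_III·L_III = 0.36 × 0.806569 = 0.290365
Normaliser: 1.07044e-06 + 0.0123154 + 0.290365 = 0.302681
P(Class III | x) = 0.290365 / 0.302681 ≈ 0.9593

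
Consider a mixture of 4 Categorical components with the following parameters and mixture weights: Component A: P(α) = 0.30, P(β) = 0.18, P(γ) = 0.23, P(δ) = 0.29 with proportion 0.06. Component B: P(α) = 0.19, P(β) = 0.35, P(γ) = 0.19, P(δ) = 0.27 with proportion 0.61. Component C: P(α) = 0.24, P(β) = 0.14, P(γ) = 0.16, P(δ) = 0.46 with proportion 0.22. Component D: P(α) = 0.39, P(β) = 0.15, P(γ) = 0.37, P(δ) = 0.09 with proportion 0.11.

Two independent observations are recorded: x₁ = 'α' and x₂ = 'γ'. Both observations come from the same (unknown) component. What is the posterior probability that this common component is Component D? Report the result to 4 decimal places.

0.3144

P(component k | x) = P(Z=k)·f_k(x) / marginal(x), where marginal(x) = Σ_j P(Z=j)·f_j(x).
Since both observations come from the same component, the likelihood for component k is f_k(x₁)·f_k(x₂).
  p_A = [P(α | comp) = 0.30] × [0.23] = 0.069
  p_B = [P(α | comp) = 0.19] × [0.19] = 0.0361
  p_C = [P(α | comp) = 0.24] × [0.16] = 0.0384
  p_D = [P(α | comp) = 0.39] × [0.37] = 0.1443
Multiply by the mixture weights:
  P(Z=A)·p_A = 0.06 × 0.069 = 0.00414
  P(Z=B)·p_B = 0.61 × 0.0361 = 0.022021
  P(Z=C)·p_C = 0.22 × 0.0384 = 0.008448
  P(Z=D)·p_D = 0.11 × 0.1443 = 0.015873
Marginal: 0.00414 + 0.022021 + 0.008448 + 0.015873 = 0.050482
P(Component D | data) ≈ 0.3144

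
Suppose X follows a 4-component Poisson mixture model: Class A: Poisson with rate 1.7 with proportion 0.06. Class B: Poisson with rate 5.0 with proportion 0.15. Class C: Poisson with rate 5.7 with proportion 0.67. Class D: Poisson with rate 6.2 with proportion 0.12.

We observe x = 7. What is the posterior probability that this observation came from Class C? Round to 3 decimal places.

By Bayes' theorem, P(k | x) = π_k f_k(x) / Σ_j π_j f_j(x).
Poisson probabilities:
  p_A = e^(−1.7)·1.7^7/7! = 0.00148734
  p_B = e^(−5.0)·5.0^7/7! = 0.104445
  p_C = e^(−5.7)·5.7^7/7! = 0.129782
  p_D = e^(−6.2)·6.2^7/7! = 0.141803
Weight by the priors:
  π_A·p_A = 0.06 × 0.00148734 = 8.92406e-05
  π_B·p_B = 0.15 × 0.104445 = 0.0156667
  π_C·p_C = 0.67 × 0.129782 = 0.086954
  π_D·p_D = 0.12 × 0.141803 = 0.0170164
Sum: 8.92406e-05 + 0.0156667 + 0.086954 + 0.0170164 = 0.119726
P(Class C | the observation) = 0.086954 / 0.119726 ≈ 0.726

0.726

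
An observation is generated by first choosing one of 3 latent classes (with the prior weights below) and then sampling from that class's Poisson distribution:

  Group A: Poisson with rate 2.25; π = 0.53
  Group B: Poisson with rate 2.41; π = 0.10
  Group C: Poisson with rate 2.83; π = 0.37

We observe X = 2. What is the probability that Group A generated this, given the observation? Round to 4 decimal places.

0.5547

P(component k | x) = π_k·f_k(x) / marginal(x), where marginal(x) = Σ_j π_j·f_j(x).
Poisson probabilities:
  p_A = e^(−2.25)·2.25^2/2! = 0.266792
  p_B = e^(−2.41)·2.41^2/2! = 0.260828
  p_C = e^(−2.83)·2.83^2/2! = 0.236314
Unnormalised posteriors:
  π_A·p_A = 0.53 × 0.266792 = 0.1414
  π_B·p_B = 0.10 × 0.260828 = 0.0260828
  π_C·p_C = 0.37 × 0.236314 = 0.0874362
Sum: 0.1414 + 0.0260828 + 0.0874362 = 0.254919
So the posterior for Group A is 0.1414 / 0.254919 ≈ 0.5547.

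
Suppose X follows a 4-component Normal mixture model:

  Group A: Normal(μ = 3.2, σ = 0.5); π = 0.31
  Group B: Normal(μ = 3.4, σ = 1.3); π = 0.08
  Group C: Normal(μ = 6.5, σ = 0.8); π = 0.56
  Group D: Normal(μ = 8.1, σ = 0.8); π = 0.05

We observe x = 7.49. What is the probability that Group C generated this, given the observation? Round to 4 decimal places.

0.8734

P(component k | x) = π_k·f_k(x) / marginal(x), where marginal(x) = Σ_j π_j·f_j(x).
Evaluate each component's likelihood at the observed value:
  L_A = (1/(0.5·√(2π)))·exp(−(7.49−3.2)²/(2·0.5²)) = 0.797885·exp(-36.80820) = 8.24787e-17
  L_B = (1/(1.3·√(2π)))·exp(−(7.49−3.4)²/(2·1.3²)) = 0.306879·exp(-4.94914) = 0.00217561
  L_C = (1/(0.8·√(2π)))·exp(−(7.49−6.5)²/(2·0.8²)) = 0.498678·exp(-0.76570) = 0.231889
  L_D = (1/(0.8·√(2π)))·exp(−(7.49−8.1)²/(2·0.8²)) = 0.498678·exp(-0.29070) = 0.37288
Multiply by the mixture weights:
  π_A·L_A = 0.31 × 8.24787e-17 = 2.55684e-17
  π_B·L_B = 0.08 × 0.00217561 = 0.000174049
  π_C·L_C = 0.56 × 0.231889 = 0.129858
  π_D·L_D = 0.05 × 0.37288 = 0.018644
Normaliser: 2.55684e-17 + 0.000174049 + 0.129858 + 0.018644 = 0.148676
Responsibility of Group C: 0.129858 / 0.148676 ≈ 0.8734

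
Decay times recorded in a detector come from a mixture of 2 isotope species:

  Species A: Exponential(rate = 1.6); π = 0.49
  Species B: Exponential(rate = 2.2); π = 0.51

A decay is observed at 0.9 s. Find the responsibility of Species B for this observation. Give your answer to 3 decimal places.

0.455

By Bayes' theorem, P(k | x) = w_k f_k(x) / Σ_j w_j f_j(x).
Exponential densities:
  L_A = 0.379084
  L_B = 0.303752
Multiply by the mixture weights:
  w_A·L_A = 0.49 × 0.379084 = 0.185751
  w_B·L_B = 0.51 × 0.303752 = 0.154914
Evidence: 0.185751 + 0.154914 = 0.340665
P(Species B | x) = 0.154914 / 0.340665 ≈ 0.455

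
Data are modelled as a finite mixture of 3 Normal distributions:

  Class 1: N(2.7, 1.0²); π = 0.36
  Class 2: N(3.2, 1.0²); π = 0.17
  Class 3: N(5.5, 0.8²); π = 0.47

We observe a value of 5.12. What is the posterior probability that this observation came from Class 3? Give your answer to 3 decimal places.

0.919

P(component k | x) = w_k·f_k(x) / marginal(x), where marginal(x) = Σ_j w_j·f_j(x).
Component likelihoods at x = 5.12:
  p_1 = (1/(1.0·√(2π)))·exp(−(5.12−2.7)²/(2·1.0²)) = 0.398942·exp(-2.92820) = 0.0213407
  p_2 = (1/(1.0·√(2π)))·exp(−(5.12−3.2)²/(2·1.0²)) = 0.398942·exp(-1.84320) = 0.0631566
  p_3 = (1/(0.8·√(2π)))·exp(−(5.12−5.5)²/(2·0.8²)) = 0.498678·exp(-0.11281) = 0.445478
Multiply by the mixture weights:
  w_1·p_1 = 0.36 × 0.0213407 = 0.00768266
  w_2·p_2 = 0.17 × 0.0631566 = 0.0107366
  w_3·p_3 = 0.47 × 0.445478 = 0.209375
Evidence: 0.00768266 + 0.0107366 + 0.209375 = 0.227794
So the posterior for Class 3 is 0.209375 / 0.227794 ≈ 0.919.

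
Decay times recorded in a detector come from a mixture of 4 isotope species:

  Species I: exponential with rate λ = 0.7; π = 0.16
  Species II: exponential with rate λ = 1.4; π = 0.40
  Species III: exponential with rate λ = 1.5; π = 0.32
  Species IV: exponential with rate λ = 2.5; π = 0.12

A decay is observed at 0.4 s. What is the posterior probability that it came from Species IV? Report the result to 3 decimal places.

The responsibility of component k is π_k f_k(x) divided by Σ_j π_j f_j(x).
Evaluate each component's likelihood at the observed value:
  L_I = 0.529049
  L_II = 0.799693
  L_III = 0.823217
  L_IV = 0.919699
Multiply by the mixture weights:
  π_I·L_I = 0.16 × 0.529049 = 0.0846478
  π_II·L_II = 0.40 × 0.799693 = 0.319877
  π_III·L_III = 0.32 × 0.823217 = 0.26343
  π_IV·L_IV = 0.12 × 0.919699 = 0.110364
Denominator: 0.0846478 + 0.319877 + 0.26343 + 0.110364 = 0.778318
Responsibility of Species IV: 0.110364 / 0.778318 ≈ 0.142

0.142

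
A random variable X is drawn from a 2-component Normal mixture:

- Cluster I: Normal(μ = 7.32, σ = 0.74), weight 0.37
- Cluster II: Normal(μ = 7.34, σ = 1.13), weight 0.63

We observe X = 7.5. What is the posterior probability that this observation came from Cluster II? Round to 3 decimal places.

By Bayes' theorem, P(k | x) = π_k f_k(x) / Σ_j π_j f_j(x).
Evaluate each component's likelihood at the observed value:
  L_I = (1/(0.74·√(2π)))·exp(−(7.5−7.32)²/(2·0.74²)) = 0.539111·exp(-0.02958) = 0.523396
  L_II = (1/(1.13·√(2π)))·exp(−(7.5−7.34)²/(2·1.13²)) = 0.353046·exp(-0.01002) = 0.349525
Multiply by the mixture weights:
  π_I·L_I = 0.37 × 0.523396 = 0.193656
  π_II·L_II = 0.63 × 0.349525 = 0.220201
Evidence: 0.193656 + 0.220201 = 0.413857
P(Cluster II | the observation) ≈ 0.532

0.532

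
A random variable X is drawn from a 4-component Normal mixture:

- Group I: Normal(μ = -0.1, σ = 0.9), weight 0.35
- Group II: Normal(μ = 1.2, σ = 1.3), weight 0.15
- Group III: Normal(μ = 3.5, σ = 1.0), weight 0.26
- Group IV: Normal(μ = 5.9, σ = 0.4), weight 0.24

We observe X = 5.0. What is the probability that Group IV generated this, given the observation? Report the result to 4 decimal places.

0.3569

The responsibility of component k is P(Z=k) f_k(x) divided by Σ_j P(Z=j) f_j(x).
Evaluate each component's likelihood at the observed value:
  f_I = 4.71877e-08
  f_II = 0.00428133
  f_III = 0.129518
  f_IV = 0.0793491
Unnormalised posteriors:
  P(Z=I)·f_I = 0.35 × 4.71877e-08 = 1.65157e-08
  P(Z=II)·f_II = 0.15 × 0.00428133 = 0.000642199
  P(Z=III)·f_III = 0.26 × 0.129518 = 0.0336746
  P(Z=IV)·f_IV = 0.24 × 0.0793491 = 0.0190438
Denominator: 1.65157e-08 + 0.000642199 + 0.0336746 + 0.0190438 = 0.0533606
So the posterior for Group IV is 0.0190438 / 0.0533606 ≈ 0.3569.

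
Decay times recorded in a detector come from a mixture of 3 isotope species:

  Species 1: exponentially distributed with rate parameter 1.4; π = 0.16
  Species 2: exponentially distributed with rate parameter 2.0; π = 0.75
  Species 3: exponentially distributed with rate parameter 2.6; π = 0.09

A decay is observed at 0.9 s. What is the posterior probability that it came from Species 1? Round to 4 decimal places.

0.1902

By Bayes' theorem, P(k | x) = π_k f_k(x) / Σ_j π_j f_j(x).
Evaluate each component's likelihood at the observed value:
  f_1 = 0.397116
  f_2 = 0.330598
  f_3 = 0.250452
Unnormalised posteriors:
  π_1·f_1 = 0.16 × 0.397116 = 0.0635385
  π_2·f_2 = 0.75 × 0.330598 = 0.247948
  π_3·f_3 = 0.09 × 0.250452 = 0.0225407
Denominator: 0.0635385 + 0.247948 + 0.0225407 = 0.334028
Responsibility of Species 1: 0.0635385 / 0.334028 ≈ 0.1902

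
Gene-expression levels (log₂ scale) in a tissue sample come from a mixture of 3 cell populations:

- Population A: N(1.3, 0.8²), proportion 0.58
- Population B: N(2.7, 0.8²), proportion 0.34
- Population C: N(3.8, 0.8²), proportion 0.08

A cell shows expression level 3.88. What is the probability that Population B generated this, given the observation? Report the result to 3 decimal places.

The responsibility of component k is π_k f_k(x) divided by Σ_j π_j f_j(x).
Component likelihoods at x = 3.88:
  f_A = 0.00275013
  f_B = 0.168031
  f_C = 0.496191
Weight by the priors:
  π_A·f_A = 0.58 × 0.00275013 = 0.00159507
  π_B·f_B = 0.34 × 0.168031 = 0.0571305
  π_C·f_C = 0.08 × 0.496191 = 0.0396953
Marginal: 0.00159507 + 0.0571305 + 0.0396953 = 0.0984208
So the posterior for Population B is 0.0571305 / 0.0984208 ≈ 0.580.

0.580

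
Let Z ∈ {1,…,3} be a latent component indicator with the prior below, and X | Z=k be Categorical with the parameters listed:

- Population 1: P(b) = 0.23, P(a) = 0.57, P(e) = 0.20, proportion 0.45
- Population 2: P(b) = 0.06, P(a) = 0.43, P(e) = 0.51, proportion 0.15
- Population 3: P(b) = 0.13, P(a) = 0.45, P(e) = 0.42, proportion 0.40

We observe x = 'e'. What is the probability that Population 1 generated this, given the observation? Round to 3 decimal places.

0.269

Apply Bayes' rule: the posterior for each component is proportional to its prior times its likelihood at x.
Categorical probabilities:
  p_1 = P(e | comp) = 0.20
  p_2 = P(e | comp) = 0.51
  p_3 = P(e | comp) = 0.42
Multiply by the mixture weights:
  π_1·p_1 = 0.45 × 0.2 = 0.09
  π_2·p_2 = 0.15 × 0.51 = 0.0765
  π_3·p_3 = 0.40 × 0.42 = 0.168
Marginal: 0.09 + 0.0765 + 0.168 = 0.3345
So the posterior for Population 1 is 0.09 / 0.3345 ≈ 0.269.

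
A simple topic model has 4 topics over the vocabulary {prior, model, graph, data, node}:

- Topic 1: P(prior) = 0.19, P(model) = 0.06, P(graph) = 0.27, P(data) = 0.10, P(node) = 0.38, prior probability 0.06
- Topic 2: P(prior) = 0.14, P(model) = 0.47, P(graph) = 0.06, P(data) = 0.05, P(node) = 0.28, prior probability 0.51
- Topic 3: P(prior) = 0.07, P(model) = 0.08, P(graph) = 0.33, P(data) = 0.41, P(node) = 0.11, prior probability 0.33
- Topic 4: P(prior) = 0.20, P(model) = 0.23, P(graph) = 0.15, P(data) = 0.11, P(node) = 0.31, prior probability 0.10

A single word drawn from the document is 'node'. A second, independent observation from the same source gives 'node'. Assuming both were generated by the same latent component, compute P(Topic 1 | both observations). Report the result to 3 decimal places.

P(component k | x) = P(Z=k)·f_k(x) / marginal(x), where marginal(x) = Σ_j P(Z=j)·f_j(x).
Since both observations come from the same component, the likelihood for component k is f_k(x₁)·f_k(x₂).
  f_1 = [0.38] × [0.38] = 0.1444
  f_2 = [0.28] × [0.28] = 0.0784
  f_3 = [0.11] × [0.11] = 0.0121
  f_4 = [0.31] × [0.31] = 0.0961
Unnormalised posteriors:
  P(Z=1)·f_1 = 0.06 × 0.1444 = 0.008664
  P(Z=2)·f_2 = 0.51 × 0.0784 = 0.039984
  P(Z=3)·f_3 = 0.33 × 0.0121 = 0.003993
  P(Z=4)·f_4 = 0.10 × 0.0961 = 0.00961
Normaliser: 0.008664 + 0.039984 + 0.003993 + 0.00961 = 0.062251
Responsibility of Topic 1: 0.008664 / 0.062251 ≈ 0.139

0.139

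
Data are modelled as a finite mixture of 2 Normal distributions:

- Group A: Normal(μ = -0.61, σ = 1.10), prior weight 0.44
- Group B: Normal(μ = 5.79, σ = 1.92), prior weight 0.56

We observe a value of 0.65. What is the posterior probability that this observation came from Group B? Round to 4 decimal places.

The responsibility of component k is π_k f_k(x) divided by Σ_j π_j f_j(x).
Evaluate each component's likelihood at the observed value:
  f_A = (1/(1.10·√(2π)))·exp(−(0.65−-0.61)²/(2·1.10²)) = 0.362675·exp(-0.65603) = 0.188194
  f_B = (1/(1.92·√(2π)))·exp(−(0.65−5.79)²/(2·1.92²)) = 0.207782·exp(-3.58339) = 0.00577249
Prior × likelihood for each component:
  π_A·f_A = 0.44 × 0.188194 = 0.0828054
  π_B·f_B = 0.56 × 0.00577249 = 0.0032326
Evidence: 0.0828054 + 0.0032326 = 0.086038
Responsibility of Group B: 0.0032326 / 0.086038 ≈ 0.0376

0.0376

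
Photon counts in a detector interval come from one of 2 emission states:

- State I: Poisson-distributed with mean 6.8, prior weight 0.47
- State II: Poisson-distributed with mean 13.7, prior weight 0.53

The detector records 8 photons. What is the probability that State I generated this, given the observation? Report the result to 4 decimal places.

0.7642

Apply Bayes' rule: the posterior for each component is proportional to its prior times its likelihood at x.
Evaluate each component's likelihood at the observed value:
  f_I = 0.126284
  f_II = 0.0345469
Prior × likelihood for each component:
  π_I·f_I = 0.47 × 0.126284 = 0.0593535
  π_II·f_II = 0.53 × 0.0345469 = 0.0183099
Marginal: 0.0593535 + 0.0183099 = 0.0776634
Responsibility of State I: 0.0593535 / 0.0776634 ≈ 0.7642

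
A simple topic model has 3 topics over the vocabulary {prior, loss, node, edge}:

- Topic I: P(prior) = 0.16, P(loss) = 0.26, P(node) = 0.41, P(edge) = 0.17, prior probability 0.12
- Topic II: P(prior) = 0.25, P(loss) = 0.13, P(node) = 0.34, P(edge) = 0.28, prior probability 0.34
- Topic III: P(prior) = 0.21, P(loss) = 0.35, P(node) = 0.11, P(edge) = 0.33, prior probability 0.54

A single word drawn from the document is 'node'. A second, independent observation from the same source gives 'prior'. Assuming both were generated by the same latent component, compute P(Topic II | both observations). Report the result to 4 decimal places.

0.5868

By Bayes' theorem, P(k | x) = P(Z=k) f_k(x) / Σ_j P(Z=j) f_j(x).
Since both observations come from the same component, the likelihood for component k is f_k(x₁)·f_k(x₂).
  f_I = [P(node | comp) = 0.41] × [0.16] = 0.0656
  f_II = [P(node | comp) = 0.34] × [0.25] = 0.085
  f_III = [P(node | comp) = 0.11] × [0.21] = 0.0231
Multiply by the mixture weights:
  P(Z=I)·f_I = 0.12 × 0.0656 = 0.007872
  P(Z=II)·f_II = 0.34 × 0.085 = 0.0289
  P(Z=III)·f_III = 0.54 × 0.0231 = 0.012474
Sum: 0.007872 + 0.0289 + 0.012474 = 0.049246
So the posterior for Topic II is 0.0289 / 0.049246 ≈ 0.5868.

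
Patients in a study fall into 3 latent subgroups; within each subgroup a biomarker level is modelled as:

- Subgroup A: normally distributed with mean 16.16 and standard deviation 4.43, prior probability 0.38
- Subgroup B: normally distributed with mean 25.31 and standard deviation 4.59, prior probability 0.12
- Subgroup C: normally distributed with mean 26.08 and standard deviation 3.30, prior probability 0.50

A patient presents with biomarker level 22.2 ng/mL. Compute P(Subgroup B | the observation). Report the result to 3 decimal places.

0.159

By Bayes' theorem, P(k | x) = π_k f_k(x) / Σ_j π_j f_j(x).
Evaluate each component's likelihood at the observed value:
  L_A = (1/(4.43·√(2π)))·exp(−(22.2−16.16)²/(2·4.43²)) = 0.090055·exp(-0.92947) = 0.0355502
  L_B = (1/(4.59·√(2π)))·exp(−(22.2−25.31)²/(2·4.59²)) = 0.086916·exp(-0.22954) = 0.0690888
  L_C = (1/(3.30·√(2π)))·exp(−(22.2−26.08)²/(2·3.30²)) = 0.120892·exp(-0.69120) = 0.0605634
Weight by the priors:
  π_A·L_A = 0.38 × 0.0355502 = 0.0135091
  π_B·L_B = 0.12 × 0.0690888 = 0.00829066
  π_C·L_C = 0.50 × 0.0605634 = 0.0302817
Denominator: 0.0135091 + 0.00829066 + 0.0302817 = 0.0520814
P(Subgroup B | 22.2 ng/mL) = 0.00829066 / 0.0520814 ≈ 0.159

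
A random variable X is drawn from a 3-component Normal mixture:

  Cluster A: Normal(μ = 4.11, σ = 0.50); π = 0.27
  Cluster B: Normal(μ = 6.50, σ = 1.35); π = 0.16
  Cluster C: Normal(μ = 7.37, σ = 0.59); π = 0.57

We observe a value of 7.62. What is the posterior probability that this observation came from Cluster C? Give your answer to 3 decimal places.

The responsibility of component k is π_k f_k(x) divided by Σ_j π_j f_j(x).
Evaluate each component's likelihood at the observed value:
  p_A = (1/(0.50·√(2π)))·exp(−(7.62−4.11)²/(2·0.50²)) = 0.797885·exp(-24.64020) = 1.58795e-11
  p_B = (1/(1.35·√(2π)))·exp(−(7.62−6.50)²/(2·1.35²)) = 0.295513·exp(-0.34414) = 0.209468
  p_C = (1/(0.59·√(2π)))·exp(−(7.62−7.37)²/(2·0.59²)) = 0.676173·exp(-0.08977) = 0.618116
Weight by the priors:
  π_A·p_A = 0.27 × 1.58795e-11 = 4.28747e-12
  π_B·p_B = 0.16 × 0.209468 = 0.0335148
  π_C·p_C = 0.57 × 0.618116 = 0.352326
Evidence: 4.28747e-12 + 0.0335148 + 0.352326 = 0.385841
P(Cluster C | x) ≈ 0.913

0.913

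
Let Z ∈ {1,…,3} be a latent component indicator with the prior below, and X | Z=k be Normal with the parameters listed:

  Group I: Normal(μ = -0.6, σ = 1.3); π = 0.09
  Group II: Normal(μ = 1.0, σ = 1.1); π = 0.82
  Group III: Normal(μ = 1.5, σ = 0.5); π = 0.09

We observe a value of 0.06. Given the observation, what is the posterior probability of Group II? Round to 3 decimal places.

The responsibility of component k is π_k f_k(x) divided by Σ_j π_j f_j(x).
Normal densities:
  f_I = (1/(1.3·√(2π)))·exp(−(0.06−-0.6)²/(2·1.3²)) = 0.306879·exp(-0.12888) = 0.269772
  f_II = (1/(1.1·√(2π)))·exp(−(0.06−1.0)²/(2·1.1²)) = 0.362675·exp(-0.36512) = 0.251736
  f_III = (1/(0.5·√(2π)))·exp(−(0.06−1.5)²/(2·0.5²)) = 0.797885·exp(-4.14720) = 0.0126135
Multiply by the mixture weights:
  π_I·f_I = 0.09 × 0.269772 = 0.0242795
  π_II·f_II = 0.82 × 0.251736 = 0.206424
  π_III·f_III = 0.09 × 0.0126135 = 0.00113521
Sum: 0.0242795 + 0.206424 + 0.00113521 = 0.231839
P(Group II | the observation) = 0.206424 / 0.231839 ≈ 0.890

0.890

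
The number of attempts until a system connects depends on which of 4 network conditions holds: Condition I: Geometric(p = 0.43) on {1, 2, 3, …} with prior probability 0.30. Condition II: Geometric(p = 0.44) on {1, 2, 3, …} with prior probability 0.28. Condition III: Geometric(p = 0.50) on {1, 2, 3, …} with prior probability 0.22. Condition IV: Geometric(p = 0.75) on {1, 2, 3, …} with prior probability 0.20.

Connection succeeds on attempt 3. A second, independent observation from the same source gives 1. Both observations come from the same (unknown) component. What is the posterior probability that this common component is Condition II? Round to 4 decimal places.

Posterior ∝ prior × likelihood, so P(k | x) ∝ P(Z=k) f_k(x); normalise over all components.
Since both observations come from the same component, the likelihood for component k is f_k(x₁)·f_k(x₂).
  f_I = [0.139707] × [0.43] = 0.060074
  f_II = [0.137984] × [0.44] = 0.060713
  f_III = [0.125] × [0.5] = 0.0625
  f_IV = [0.046875] × [0.75] = 0.0351562
Unnormalised posteriors:
  P(Z=I)·f_I = 0.30 × 0.060074 = 0.0180222
  P(Z=II)·f_II = 0.28 × 0.060713 = 0.0169996
  P(Z=III)·f_III = 0.22 × 0.0625 = 0.01375
  P(Z=IV)·f_IV = 0.20 × 0.0351562 = 0.00703125
Normaliser: 0.0180222 + 0.0169996 + 0.01375 + 0.00703125 = 0.0558031
So the posterior for Condition II is 0.0169996 / 0.0558031 ≈ 0.3046.

0.3046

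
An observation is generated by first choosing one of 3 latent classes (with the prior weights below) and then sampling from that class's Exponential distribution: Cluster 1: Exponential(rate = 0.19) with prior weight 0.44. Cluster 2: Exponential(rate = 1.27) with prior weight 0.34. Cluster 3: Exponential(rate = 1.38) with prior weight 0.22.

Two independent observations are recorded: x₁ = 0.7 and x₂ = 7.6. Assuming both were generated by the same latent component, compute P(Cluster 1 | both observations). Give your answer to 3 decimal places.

0.994

P(component k | x) = w_k·f_k(x) / marginal(x), where marginal(x) = Σ_j w_j·f_j(x).
Since both observations come from the same component, the likelihood for component k is f_k(x₁)·f_k(x₂).
  f_1 = [0.19·e^(−0.19·0.7) = 0.19·e^(−0.1330) = 0.166338] × [0.0448366] = 0.00745804
  f_2 = [1.27·e^(−1.27·0.7) = 1.27·e^(−0.8890) = 0.522055] × [8.1657e-05] = 4.26294e-05
  f_3 = [1.38·e^(−1.38·0.7) = 1.38·e^(−0.9660) = 0.525231] × [3.84591e-05] = 2.01999e-05
Prior × likelihood for each component:
  w_1·f_1 = 0.44 × 0.00745804 = 0.00328154
  w_2·f_2 = 0.34 × 4.26294e-05 = 1.4494e-05
  w_3·f_3 = 0.22 × 2.01999e-05 = 4.44398e-06
Denominator: 0.00328154 + 1.4494e-05 + 4.44398e-06 = 0.00330048
P(Cluster 1 | x₁, x₂) = 0.00328154 / 0.00330048 ≈ 0.994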